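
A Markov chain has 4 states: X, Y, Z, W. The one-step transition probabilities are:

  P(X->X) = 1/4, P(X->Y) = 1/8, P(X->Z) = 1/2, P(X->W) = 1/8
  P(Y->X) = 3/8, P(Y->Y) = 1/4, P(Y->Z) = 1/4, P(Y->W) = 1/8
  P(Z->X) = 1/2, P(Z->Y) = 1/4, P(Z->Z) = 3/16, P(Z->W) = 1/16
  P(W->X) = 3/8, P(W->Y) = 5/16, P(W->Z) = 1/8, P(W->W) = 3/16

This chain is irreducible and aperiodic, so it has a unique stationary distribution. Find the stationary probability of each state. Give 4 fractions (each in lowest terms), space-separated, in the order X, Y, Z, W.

Answer: 815/2217 156/739 228/739 250/2217

Derivation:
The stationary distribution satisfies pi = pi * P, i.e.:
  pi_X = 1/4*pi_X + 3/8*pi_Y + 1/2*pi_Z + 3/8*pi_W
  pi_Y = 1/8*pi_X + 1/4*pi_Y + 1/4*pi_Z + 5/16*pi_W
  pi_Z = 1/2*pi_X + 1/4*pi_Y + 3/16*pi_Z + 1/8*pi_W
  pi_W = 1/8*pi_X + 1/8*pi_Y + 1/16*pi_Z + 3/16*pi_W
with normalization: pi_X + pi_Y + pi_Z + pi_W = 1.

Using the first 3 balance equations plus normalization, the linear system A*pi = b is:
  [-3/4, 3/8, 1/2, 3/8] . pi = 0
  [1/8, -3/4, 1/4, 5/16] . pi = 0
  [1/2, 1/4, -13/16, 1/8] . pi = 0
  [1, 1, 1, 1] . pi = 1

Solving yields:
  pi_X = 815/2217
  pi_Y = 156/739
  pi_Z = 228/739
  pi_W = 250/2217

Verification (pi * P):
  815/2217*1/4 + 156/739*3/8 + 228/739*1/2 + 250/2217*3/8 = 815/2217 = pi_X  (ok)
  815/2217*1/8 + 156/739*1/4 + 228/739*1/4 + 250/2217*5/16 = 156/739 = pi_Y  (ok)
  815/2217*1/2 + 156/739*1/4 + 228/739*3/16 + 250/2217*1/8 = 228/739 = pi_Z  (ok)
  815/2217*1/8 + 156/739*1/8 + 228/739*1/16 + 250/2217*3/16 = 250/2217 = pi_W  (ok)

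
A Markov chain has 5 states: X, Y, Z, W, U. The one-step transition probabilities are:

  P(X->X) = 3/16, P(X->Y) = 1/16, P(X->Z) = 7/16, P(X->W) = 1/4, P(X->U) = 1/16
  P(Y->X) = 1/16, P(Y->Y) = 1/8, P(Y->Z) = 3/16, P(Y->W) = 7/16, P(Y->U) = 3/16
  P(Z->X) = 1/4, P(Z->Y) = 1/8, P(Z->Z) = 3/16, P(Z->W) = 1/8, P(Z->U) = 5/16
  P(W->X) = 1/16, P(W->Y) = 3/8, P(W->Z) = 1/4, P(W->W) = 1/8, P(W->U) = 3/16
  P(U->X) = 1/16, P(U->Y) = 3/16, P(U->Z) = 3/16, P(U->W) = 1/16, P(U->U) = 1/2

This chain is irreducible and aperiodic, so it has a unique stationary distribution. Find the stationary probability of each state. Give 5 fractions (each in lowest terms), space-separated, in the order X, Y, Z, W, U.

Answer: 6019/49973 117/649 1633/7139 8901/49973 14613/49973

Derivation:
The stationary distribution satisfies pi = pi * P, i.e.:
  pi_X = 3/16*pi_X + 1/16*pi_Y + 1/4*pi_Z + 1/16*pi_W + 1/16*pi_U
  pi_Y = 1/16*pi_X + 1/8*pi_Y + 1/8*pi_Z + 3/8*pi_W + 3/16*pi_U
  pi_Z = 7/16*pi_X + 3/16*pi_Y + 3/16*pi_Z + 1/4*pi_W + 3/16*pi_U
  pi_W = 1/4*pi_X + 7/16*pi_Y + 1/8*pi_Z + 1/8*pi_W + 1/16*pi_U
  pi_U = 1/16*pi_X + 3/16*pi_Y + 5/16*pi_Z + 3/16*pi_W + 1/2*pi_U
with normalization: pi_X + pi_Y + pi_Z + pi_W + pi_U = 1.

Using the first 4 balance equations plus normalization, the linear system A*pi = b is:
  [-13/16, 1/16, 1/4, 1/16, 1/16] . pi = 0
  [1/16, -7/8, 1/8, 3/8, 3/16] . pi = 0
  [7/16, 3/16, -13/16, 1/4, 3/16] . pi = 0
  [1/4, 7/16, 1/8, -7/8, 1/16] . pi = 0
  [1, 1, 1, 1, 1] . pi = 1

Solving yields:
  pi_X = 6019/49973
  pi_Y = 117/649
  pi_Z = 1633/7139
  pi_W = 8901/49973
  pi_U = 14613/49973

Verification (pi * P):
  6019/49973*3/16 + 117/649*1/16 + 1633/7139*1/4 + 8901/49973*1/16 + 14613/49973*1/16 = 6019/49973 = pi_X  (ok)
  6019/49973*1/16 + 117/649*1/8 + 1633/7139*1/8 + 8901/49973*3/8 + 14613/49973*3/16 = 117/649 = pi_Y  (ok)
  6019/49973*7/16 + 117/649*3/16 + 1633/7139*3/16 + 8901/49973*1/4 + 14613/49973*3/16 = 1633/7139 = pi_Z  (ok)
  6019/49973*1/4 + 117/649*7/16 + 1633/7139*1/8 + 8901/49973*1/8 + 14613/49973*1/16 = 8901/49973 = pi_W  (ok)
  6019/49973*1/16 + 117/649*3/16 + 1633/7139*5/16 + 8901/49973*3/16 + 14613/49973*1/2 = 14613/49973 = pi_U  (ok)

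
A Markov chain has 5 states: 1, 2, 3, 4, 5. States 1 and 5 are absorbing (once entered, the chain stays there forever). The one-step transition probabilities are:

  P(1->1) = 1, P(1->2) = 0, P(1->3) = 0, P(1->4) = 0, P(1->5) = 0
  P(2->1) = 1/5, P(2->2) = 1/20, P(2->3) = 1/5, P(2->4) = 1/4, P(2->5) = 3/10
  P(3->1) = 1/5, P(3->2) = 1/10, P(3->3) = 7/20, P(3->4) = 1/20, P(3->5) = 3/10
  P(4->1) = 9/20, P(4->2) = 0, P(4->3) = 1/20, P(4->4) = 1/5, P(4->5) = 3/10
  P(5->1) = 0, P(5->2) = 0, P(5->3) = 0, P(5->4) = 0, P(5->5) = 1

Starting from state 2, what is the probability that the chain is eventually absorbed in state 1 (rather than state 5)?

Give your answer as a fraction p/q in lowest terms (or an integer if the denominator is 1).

Answer: 5/11

Derivation:
Let a_i = P(absorbed in 1 | start in state i).
Boundary conditions: a_1 = 1, a_5 = 0.
For each transient state i, a_i = sum_j P(i->j) * a_j:
  a_2 = 1/5*a_1 + 1/20*a_2 + 1/5*a_3 + 1/4*a_4 + 3/10*a_5
  a_3 = 1/5*a_1 + 1/10*a_2 + 7/20*a_3 + 1/20*a_4 + 3/10*a_5
  a_4 = 9/20*a_1 + 0*a_2 + 1/20*a_3 + 1/5*a_4 + 3/10*a_5

Substituting a_1 = 1 and a_5 = 0, rearrange to (I - Q) a = r where r[i] = P(i -> 1):
  [19/20, -1/5, -1/4] . (a_2, a_3, a_4) = 1/5
  [-1/10, 13/20, -1/20] . (a_2, a_3, a_4) = 1/5
  [0, -1/20, 4/5] . (a_2, a_3, a_4) = 9/20

Solving yields:
  a_2 = 5/11
  a_3 = 107/253
  a_4 = 149/253

Starting state is 2, so the absorption probability is a_2 = 5/11.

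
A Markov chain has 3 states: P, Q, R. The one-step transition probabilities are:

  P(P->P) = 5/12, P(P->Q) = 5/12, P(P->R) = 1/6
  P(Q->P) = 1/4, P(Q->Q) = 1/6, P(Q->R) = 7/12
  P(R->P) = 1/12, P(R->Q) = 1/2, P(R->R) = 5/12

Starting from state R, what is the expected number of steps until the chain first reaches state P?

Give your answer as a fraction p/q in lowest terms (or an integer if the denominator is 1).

Let h_i = expected steps to first reach P from state i.
Boundary: h_P = 0.
First-step equations for the other states:
  h_Q = 1 + 1/4*h_P + 1/6*h_Q + 7/12*h_R
  h_R = 1 + 1/12*h_P + 1/2*h_Q + 5/12*h_R

Substituting h_P = 0 and rearranging gives the linear system (I - Q) h = 1:
  [5/6, -7/12] . (h_Q, h_R) = 1
  [-1/2, 7/12] . (h_Q, h_R) = 1

Solving yields:
  h_Q = 6
  h_R = 48/7

Starting state is R, so the expected hitting time is h_R = 48/7.

Answer: 48/7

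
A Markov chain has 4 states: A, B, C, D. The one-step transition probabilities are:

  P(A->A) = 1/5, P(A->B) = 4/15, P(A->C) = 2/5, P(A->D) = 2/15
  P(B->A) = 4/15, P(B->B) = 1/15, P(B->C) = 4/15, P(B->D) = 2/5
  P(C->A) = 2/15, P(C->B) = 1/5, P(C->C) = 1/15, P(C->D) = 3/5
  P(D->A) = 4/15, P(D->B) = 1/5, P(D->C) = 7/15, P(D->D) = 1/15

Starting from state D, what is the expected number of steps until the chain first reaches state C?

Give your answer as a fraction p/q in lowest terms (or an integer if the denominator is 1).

Let h_i = expected steps to first reach C from state i.
Boundary: h_C = 0.
First-step equations for the other states:
  h_A = 1 + 1/5*h_A + 4/15*h_B + 2/5*h_C + 2/15*h_D
  h_B = 1 + 4/15*h_A + 1/15*h_B + 4/15*h_C + 2/5*h_D
  h_D = 1 + 4/15*h_A + 1/5*h_B + 7/15*h_C + 1/15*h_D

Substituting h_C = 0 and rearranging gives the linear system (I - Q) h = 1:
  [4/5, -4/15, -2/15] . (h_A, h_B, h_D) = 1
  [-4/15, 14/15, -2/5] . (h_A, h_B, h_D) = 1
  [-4/15, -1/5, 14/15] . (h_A, h_B, h_D) = 1

Solving yields:
  h_A = 73/28
  h_B = 20/7
  h_D = 17/7

Starting state is D, so the expected hitting time is h_D = 17/7.

Answer: 17/7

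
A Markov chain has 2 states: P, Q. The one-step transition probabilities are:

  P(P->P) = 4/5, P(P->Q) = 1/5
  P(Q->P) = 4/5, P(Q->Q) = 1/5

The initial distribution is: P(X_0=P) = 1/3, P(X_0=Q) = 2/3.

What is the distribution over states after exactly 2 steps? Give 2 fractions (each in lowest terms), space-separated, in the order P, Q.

Answer: 4/5 1/5

Derivation:
Propagating the distribution step by step (d_{t+1} = d_t * P):
d_0 = (P=1/3, Q=2/3)
  d_1[P] = 1/3*4/5 + 2/3*4/5 = 4/5
  d_1[Q] = 1/3*1/5 + 2/3*1/5 = 1/5
d_1 = (P=4/5, Q=1/5)
  d_2[P] = 4/5*4/5 + 1/5*4/5 = 4/5
  d_2[Q] = 4/5*1/5 + 1/5*1/5 = 1/5
d_2 = (P=4/5, Q=1/5)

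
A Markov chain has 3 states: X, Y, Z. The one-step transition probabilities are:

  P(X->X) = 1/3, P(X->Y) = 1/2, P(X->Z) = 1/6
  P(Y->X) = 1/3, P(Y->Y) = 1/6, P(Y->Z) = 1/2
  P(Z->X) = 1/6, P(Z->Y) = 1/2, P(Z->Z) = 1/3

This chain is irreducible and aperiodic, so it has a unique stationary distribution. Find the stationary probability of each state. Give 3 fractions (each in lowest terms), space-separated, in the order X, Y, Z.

Answer: 11/40 3/8 7/20

Derivation:
The stationary distribution satisfies pi = pi * P, i.e.:
  pi_X = 1/3*pi_X + 1/3*pi_Y + 1/6*pi_Z
  pi_Y = 1/2*pi_X + 1/6*pi_Y + 1/2*pi_Z
  pi_Z = 1/6*pi_X + 1/2*pi_Y + 1/3*pi_Z
with normalization: pi_X + pi_Y + pi_Z = 1.

Using the first 2 balance equations plus normalization, the linear system A*pi = b is:
  [-2/3, 1/3, 1/6] . pi = 0
  [1/2, -5/6, 1/2] . pi = 0
  [1, 1, 1] . pi = 1

Solving yields:
  pi_X = 11/40
  pi_Y = 3/8
  pi_Z = 7/20

Verification (pi * P):
  11/40*1/3 + 3/8*1/3 + 7/20*1/6 = 11/40 = pi_X  (ok)
  11/40*1/2 + 3/8*1/6 + 7/20*1/2 = 3/8 = pi_Y  (ok)
  11/40*1/6 + 3/8*1/2 + 7/20*1/3 = 7/20 = pi_Z  (ok)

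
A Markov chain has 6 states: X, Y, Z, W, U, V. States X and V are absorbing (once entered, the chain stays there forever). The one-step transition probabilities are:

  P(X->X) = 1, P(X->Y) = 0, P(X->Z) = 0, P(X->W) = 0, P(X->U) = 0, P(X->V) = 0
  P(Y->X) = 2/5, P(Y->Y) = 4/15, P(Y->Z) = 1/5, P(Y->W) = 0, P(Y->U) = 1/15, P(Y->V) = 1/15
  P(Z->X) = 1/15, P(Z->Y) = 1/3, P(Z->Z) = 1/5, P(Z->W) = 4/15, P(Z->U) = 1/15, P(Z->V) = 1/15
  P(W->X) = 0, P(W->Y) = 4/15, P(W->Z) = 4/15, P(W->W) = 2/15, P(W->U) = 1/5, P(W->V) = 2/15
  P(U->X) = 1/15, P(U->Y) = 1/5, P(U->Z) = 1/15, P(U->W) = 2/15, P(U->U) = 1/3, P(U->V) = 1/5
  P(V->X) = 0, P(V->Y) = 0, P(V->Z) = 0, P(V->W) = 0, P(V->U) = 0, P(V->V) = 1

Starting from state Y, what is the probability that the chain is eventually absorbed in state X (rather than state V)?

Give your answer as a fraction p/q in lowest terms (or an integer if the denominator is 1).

Let a_i = P(absorbed in X | start in state i).
Boundary conditions: a_X = 1, a_V = 0.
For each transient state i, a_i = sum_j P(i->j) * a_j:
  a_Y = 2/5*a_X + 4/15*a_Y + 1/5*a_Z + 0*a_W + 1/15*a_U + 1/15*a_V
  a_Z = 1/15*a_X + 1/3*a_Y + 1/5*a_Z + 4/15*a_W + 1/15*a_U + 1/15*a_V
  a_W = 0*a_X + 4/15*a_Y + 4/15*a_Z + 2/15*a_W + 1/5*a_U + 2/15*a_V
  a_U = 1/15*a_X + 1/5*a_Y + 1/15*a_Z + 2/15*a_W + 1/3*a_U + 1/5*a_V

Substituting a_X = 1 and a_V = 0, rearrange to (I - Q) a = r where r[i] = P(i -> X):
  [11/15, -1/5, 0, -1/15] . (a_Y, a_Z, a_W, a_U) = 2/5
  [-1/3, 4/5, -4/15, -1/15] . (a_Y, a_Z, a_W, a_U) = 1/15
  [-4/15, -4/15, 13/15, -1/5] . (a_Y, a_Z, a_W, a_U) = 0
  [-1/5, -1/15, -2/15, 2/3] . (a_Y, a_Z, a_W, a_U) = 1/15

Solving yields:
  a_Y = 8378/11019
  a_Z = 6851/11019
  a_W = 5953/11019
  a_U = 5491/11019

Starting state is Y, so the absorption probability is a_Y = 8378/11019.

Answer: 8378/11019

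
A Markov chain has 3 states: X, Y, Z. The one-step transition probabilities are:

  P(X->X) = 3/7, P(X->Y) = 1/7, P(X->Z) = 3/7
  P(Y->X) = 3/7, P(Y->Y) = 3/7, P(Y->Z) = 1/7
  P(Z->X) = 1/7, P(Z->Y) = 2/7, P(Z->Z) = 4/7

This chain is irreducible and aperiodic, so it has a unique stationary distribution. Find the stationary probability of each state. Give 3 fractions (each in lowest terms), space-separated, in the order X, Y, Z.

Answer: 5/16 9/32 13/32

Derivation:
The stationary distribution satisfies pi = pi * P, i.e.:
  pi_X = 3/7*pi_X + 3/7*pi_Y + 1/7*pi_Z
  pi_Y = 1/7*pi_X + 3/7*pi_Y + 2/7*pi_Z
  pi_Z = 3/7*pi_X + 1/7*pi_Y + 4/7*pi_Z
with normalization: pi_X + pi_Y + pi_Z = 1.

Using the first 2 balance equations plus normalization, the linear system A*pi = b is:
  [-4/7, 3/7, 1/7] . pi = 0
  [1/7, -4/7, 2/7] . pi = 0
  [1, 1, 1] . pi = 1

Solving yields:
  pi_X = 5/16
  pi_Y = 9/32
  pi_Z = 13/32

Verification (pi * P):
  5/16*3/7 + 9/32*3/7 + 13/32*1/7 = 5/16 = pi_X  (ok)
  5/16*1/7 + 9/32*3/7 + 13/32*2/7 = 9/32 = pi_Y  (ok)
  5/16*3/7 + 9/32*1/7 + 13/32*4/7 = 13/32 = pi_Z  (ok)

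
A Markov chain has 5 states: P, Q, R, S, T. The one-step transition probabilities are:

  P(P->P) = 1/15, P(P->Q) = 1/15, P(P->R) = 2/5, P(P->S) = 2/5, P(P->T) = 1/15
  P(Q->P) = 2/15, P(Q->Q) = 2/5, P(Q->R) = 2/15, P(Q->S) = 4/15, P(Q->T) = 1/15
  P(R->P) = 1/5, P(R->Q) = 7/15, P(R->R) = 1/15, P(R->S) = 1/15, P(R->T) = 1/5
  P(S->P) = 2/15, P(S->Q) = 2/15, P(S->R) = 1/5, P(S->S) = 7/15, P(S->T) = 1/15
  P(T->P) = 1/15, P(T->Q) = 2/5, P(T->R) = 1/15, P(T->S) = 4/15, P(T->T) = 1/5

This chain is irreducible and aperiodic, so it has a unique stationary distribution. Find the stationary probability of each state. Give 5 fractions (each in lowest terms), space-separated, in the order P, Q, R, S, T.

The stationary distribution satisfies pi = pi * P, i.e.:
  pi_P = 1/15*pi_P + 2/15*pi_Q + 1/5*pi_R + 2/15*pi_S + 1/15*pi_T
  pi_Q = 1/15*pi_P + 2/5*pi_Q + 7/15*pi_R + 2/15*pi_S + 2/5*pi_T
  pi_R = 2/5*pi_P + 2/15*pi_Q + 1/15*pi_R + 1/5*pi_S + 1/15*pi_T
  pi_S = 2/5*pi_P + 4/15*pi_Q + 1/15*pi_R + 7/15*pi_S + 4/15*pi_T
  pi_T = 1/15*pi_P + 1/15*pi_Q + 1/5*pi_R + 1/15*pi_S + 1/5*pi_T
with normalization: pi_P + pi_Q + pi_R + pi_S + pi_T = 1.

Using the first 4 balance equations plus normalization, the linear system A*pi = b is:
  [-14/15, 2/15, 1/5, 2/15, 1/15] . pi = 0
  [1/15, -3/5, 7/15, 2/15, 2/5] . pi = 0
  [2/5, 2/15, -14/15, 1/5, 1/15] . pi = 0
  [2/5, 4/15, 1/15, -8/15, 4/15] . pi = 0
  [1, 1, 1, 1, 1] . pi = 1

Solving yields:
  pi_P = 5219/40394
  pi_Q = 11513/40394
  pi_R = 3441/20197
  pi_S = 6307/20197
  pi_T = 2083/20197

Verification (pi * P):
  5219/40394*1/15 + 11513/40394*2/15 + 3441/20197*1/5 + 6307/20197*2/15 + 2083/20197*1/15 = 5219/40394 = pi_P  (ok)
  5219/40394*1/15 + 11513/40394*2/5 + 3441/20197*7/15 + 6307/20197*2/15 + 2083/20197*2/5 = 11513/40394 = pi_Q  (ok)
  5219/40394*2/5 + 11513/40394*2/15 + 3441/20197*1/15 + 6307/20197*1/5 + 2083/20197*1/15 = 3441/20197 = pi_R  (ok)
  5219/40394*2/5 + 11513/40394*4/15 + 3441/20197*1/15 + 6307/20197*7/15 + 2083/20197*4/15 = 6307/20197 = pi_S  (ok)
  5219/40394*1/15 + 11513/40394*1/15 + 3441/20197*1/5 + 6307/20197*1/15 + 2083/20197*1/5 = 2083/20197 = pi_T  (ok)

Answer: 5219/40394 11513/40394 3441/20197 6307/20197 2083/20197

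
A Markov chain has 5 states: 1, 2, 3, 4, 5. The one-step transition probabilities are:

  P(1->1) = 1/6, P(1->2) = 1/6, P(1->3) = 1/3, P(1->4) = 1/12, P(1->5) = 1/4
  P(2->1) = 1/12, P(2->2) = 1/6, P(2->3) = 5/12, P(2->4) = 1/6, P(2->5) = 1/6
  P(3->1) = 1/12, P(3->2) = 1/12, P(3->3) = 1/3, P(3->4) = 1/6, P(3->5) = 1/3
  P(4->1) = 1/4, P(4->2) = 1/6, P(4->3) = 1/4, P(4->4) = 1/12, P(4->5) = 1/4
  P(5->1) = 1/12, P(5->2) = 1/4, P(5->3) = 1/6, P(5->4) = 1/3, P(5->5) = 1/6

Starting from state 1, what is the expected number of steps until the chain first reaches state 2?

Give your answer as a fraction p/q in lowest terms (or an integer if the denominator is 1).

Answer: 717/118

Derivation:
Let h_i = expected steps to first reach 2 from state i.
Boundary: h_2 = 0.
First-step equations for the other states:
  h_1 = 1 + 1/6*h_1 + 1/6*h_2 + 1/3*h_3 + 1/12*h_4 + 1/4*h_5
  h_3 = 1 + 1/12*h_1 + 1/12*h_2 + 1/3*h_3 + 1/6*h_4 + 1/3*h_5
  h_4 = 1 + 1/4*h_1 + 1/6*h_2 + 1/4*h_3 + 1/12*h_4 + 1/4*h_5
  h_5 = 1 + 1/12*h_1 + 1/4*h_2 + 1/6*h_3 + 1/3*h_4 + 1/6*h_5

Substituting h_2 = 0 and rearranging gives the linear system (I - Q) h = 1:
  [5/6, -1/3, -1/12, -1/4] . (h_1, h_3, h_4, h_5) = 1
  [-1/12, 2/3, -1/6, -1/3] . (h_1, h_3, h_4, h_5) = 1
  [-1/4, -1/4, 11/12, -1/4] . (h_1, h_3, h_4, h_5) = 1
  [-1/12, -1/6, -1/3, 5/6] . (h_1, h_3, h_4, h_5) = 1

Solving yields:
  h_1 = 717/118
  h_3 = 771/118
  h_4 = 1425/236
  h_5 = 1305/236

Starting state is 1, so the expected hitting time is h_1 = 717/118.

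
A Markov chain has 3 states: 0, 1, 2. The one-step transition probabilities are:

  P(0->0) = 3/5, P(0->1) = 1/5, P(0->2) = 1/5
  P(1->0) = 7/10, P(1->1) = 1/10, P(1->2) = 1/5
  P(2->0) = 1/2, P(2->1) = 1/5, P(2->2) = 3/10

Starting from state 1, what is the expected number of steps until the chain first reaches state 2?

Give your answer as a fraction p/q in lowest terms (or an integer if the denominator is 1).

Answer: 5

Derivation:
Let h_i = expected steps to first reach 2 from state i.
Boundary: h_2 = 0.
First-step equations for the other states:
  h_0 = 1 + 3/5*h_0 + 1/5*h_1 + 1/5*h_2
  h_1 = 1 + 7/10*h_0 + 1/10*h_1 + 1/5*h_2

Substituting h_2 = 0 and rearranging gives the linear system (I - Q) h = 1:
  [2/5, -1/5] . (h_0, h_1) = 1
  [-7/10, 9/10] . (h_0, h_1) = 1

Solving yields:
  h_0 = 5
  h_1 = 5

Starting state is 1, so the expected hitting time is h_1 = 5.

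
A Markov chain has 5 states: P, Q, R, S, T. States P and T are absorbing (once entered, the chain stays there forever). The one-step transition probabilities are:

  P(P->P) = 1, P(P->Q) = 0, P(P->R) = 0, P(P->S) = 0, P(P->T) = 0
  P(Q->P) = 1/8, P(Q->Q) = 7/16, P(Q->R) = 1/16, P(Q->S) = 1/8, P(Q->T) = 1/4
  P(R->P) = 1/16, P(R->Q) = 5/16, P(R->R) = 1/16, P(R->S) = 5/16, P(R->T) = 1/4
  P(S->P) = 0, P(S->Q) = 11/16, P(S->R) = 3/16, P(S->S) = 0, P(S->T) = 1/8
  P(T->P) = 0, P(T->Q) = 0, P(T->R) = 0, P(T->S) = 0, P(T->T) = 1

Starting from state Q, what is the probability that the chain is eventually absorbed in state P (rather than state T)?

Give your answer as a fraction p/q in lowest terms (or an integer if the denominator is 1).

Let a_i = P(absorbed in P | start in state i).
Boundary conditions: a_P = 1, a_T = 0.
For each transient state i, a_i = sum_j P(i->j) * a_j:
  a_Q = 1/8*a_P + 7/16*a_Q + 1/16*a_R + 1/8*a_S + 1/4*a_T
  a_R = 1/16*a_P + 5/16*a_Q + 1/16*a_R + 5/16*a_S + 1/4*a_T
  a_S = 0*a_P + 11/16*a_Q + 3/16*a_R + 0*a_S + 1/8*a_T

Substituting a_P = 1 and a_T = 0, rearrange to (I - Q) a = r where r[i] = P(i -> P):
  [9/16, -1/16, -1/8] . (a_Q, a_R, a_S) = 1/8
  [-5/16, 15/16, -5/16] . (a_Q, a_R, a_S) = 1/16
  [-11/16, -3/16, 1] . (a_Q, a_R, a_S) = 0

Solving yields:
  a_Q = 236/765
  a_R = 196/765
  a_S = 199/765

Starting state is Q, so the absorption probability is a_Q = 236/765.

Answer: 236/765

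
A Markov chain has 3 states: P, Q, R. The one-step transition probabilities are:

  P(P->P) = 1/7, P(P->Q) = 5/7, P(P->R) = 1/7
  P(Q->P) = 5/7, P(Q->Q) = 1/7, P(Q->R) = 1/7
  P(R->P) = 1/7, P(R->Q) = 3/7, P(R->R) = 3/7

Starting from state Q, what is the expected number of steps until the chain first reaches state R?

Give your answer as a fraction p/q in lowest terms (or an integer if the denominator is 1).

Answer: 7

Derivation:
Let h_i = expected steps to first reach R from state i.
Boundary: h_R = 0.
First-step equations for the other states:
  h_P = 1 + 1/7*h_P + 5/7*h_Q + 1/7*h_R
  h_Q = 1 + 5/7*h_P + 1/7*h_Q + 1/7*h_R

Substituting h_R = 0 and rearranging gives the linear system (I - Q) h = 1:
  [6/7, -5/7] . (h_P, h_Q) = 1
  [-5/7, 6/7] . (h_P, h_Q) = 1

Solving yields:
  h_P = 7
  h_Q = 7

Starting state is Q, so the expected hitting time is h_Q = 7.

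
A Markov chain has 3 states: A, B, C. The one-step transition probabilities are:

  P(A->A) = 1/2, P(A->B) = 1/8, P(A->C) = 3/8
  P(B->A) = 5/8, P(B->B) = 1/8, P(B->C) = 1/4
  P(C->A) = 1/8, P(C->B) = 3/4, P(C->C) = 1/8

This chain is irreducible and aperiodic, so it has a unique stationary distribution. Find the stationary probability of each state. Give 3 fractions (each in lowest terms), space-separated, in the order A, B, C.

The stationary distribution satisfies pi = pi * P, i.e.:
  pi_A = 1/2*pi_A + 5/8*pi_B + 1/8*pi_C
  pi_B = 1/8*pi_A + 1/8*pi_B + 3/4*pi_C
  pi_C = 3/8*pi_A + 1/4*pi_B + 1/8*pi_C
with normalization: pi_A + pi_B + pi_C = 1.

Using the first 2 balance equations plus normalization, the linear system A*pi = b is:
  [-1/2, 5/8, 1/8] . pi = 0
  [1/8, -7/8, 3/4] . pi = 0
  [1, 1, 1] . pi = 1

Solving yields:
  pi_A = 37/85
  pi_B = 5/17
  pi_C = 23/85

Verification (pi * P):
  37/85*1/2 + 5/17*5/8 + 23/85*1/8 = 37/85 = pi_A  (ok)
  37/85*1/8 + 5/17*1/8 + 23/85*3/4 = 5/17 = pi_B  (ok)
  37/85*3/8 + 5/17*1/4 + 23/85*1/8 = 23/85 = pi_C  (ok)

Answer: 37/85 5/17 23/85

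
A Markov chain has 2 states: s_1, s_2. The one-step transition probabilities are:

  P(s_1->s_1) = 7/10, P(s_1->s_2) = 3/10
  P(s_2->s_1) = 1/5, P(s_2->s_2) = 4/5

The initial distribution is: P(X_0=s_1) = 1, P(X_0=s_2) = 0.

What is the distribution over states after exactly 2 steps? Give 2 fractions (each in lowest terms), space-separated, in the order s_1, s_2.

Propagating the distribution step by step (d_{t+1} = d_t * P):
d_0 = (s_1=1, s_2=0)
  d_1[s_1] = 1*7/10 + 0*1/5 = 7/10
  d_1[s_2] = 1*3/10 + 0*4/5 = 3/10
d_1 = (s_1=7/10, s_2=3/10)
  d_2[s_1] = 7/10*7/10 + 3/10*1/5 = 11/20
  d_2[s_2] = 7/10*3/10 + 3/10*4/5 = 9/20
d_2 = (s_1=11/20, s_2=9/20)

Answer: 11/20 9/20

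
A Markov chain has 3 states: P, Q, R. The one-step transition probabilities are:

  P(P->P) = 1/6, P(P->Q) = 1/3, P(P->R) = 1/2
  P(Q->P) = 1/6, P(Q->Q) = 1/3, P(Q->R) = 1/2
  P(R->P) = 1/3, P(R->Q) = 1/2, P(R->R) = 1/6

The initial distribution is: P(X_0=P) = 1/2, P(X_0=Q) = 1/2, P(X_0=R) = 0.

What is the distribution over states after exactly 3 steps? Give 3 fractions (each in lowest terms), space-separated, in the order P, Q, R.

Propagating the distribution step by step (d_{t+1} = d_t * P):
d_0 = (P=1/2, Q=1/2, R=0)
  d_1[P] = 1/2*1/6 + 1/2*1/6 + 0*1/3 = 1/6
  d_1[Q] = 1/2*1/3 + 1/2*1/3 + 0*1/2 = 1/3
  d_1[R] = 1/2*1/2 + 1/2*1/2 + 0*1/6 = 1/2
d_1 = (P=1/6, Q=1/3, R=1/2)
  d_2[P] = 1/6*1/6 + 1/3*1/6 + 1/2*1/3 = 1/4
  d_2[Q] = 1/6*1/3 + 1/3*1/3 + 1/2*1/2 = 5/12
  d_2[R] = 1/6*1/2 + 1/3*1/2 + 1/2*1/6 = 1/3
d_2 = (P=1/4, Q=5/12, R=1/3)
  d_3[P] = 1/4*1/6 + 5/12*1/6 + 1/3*1/3 = 2/9
  d_3[Q] = 1/4*1/3 + 5/12*1/3 + 1/3*1/2 = 7/18
  d_3[R] = 1/4*1/2 + 5/12*1/2 + 1/3*1/6 = 7/18
d_3 = (P=2/9, Q=7/18, R=7/18)

Answer: 2/9 7/18 7/18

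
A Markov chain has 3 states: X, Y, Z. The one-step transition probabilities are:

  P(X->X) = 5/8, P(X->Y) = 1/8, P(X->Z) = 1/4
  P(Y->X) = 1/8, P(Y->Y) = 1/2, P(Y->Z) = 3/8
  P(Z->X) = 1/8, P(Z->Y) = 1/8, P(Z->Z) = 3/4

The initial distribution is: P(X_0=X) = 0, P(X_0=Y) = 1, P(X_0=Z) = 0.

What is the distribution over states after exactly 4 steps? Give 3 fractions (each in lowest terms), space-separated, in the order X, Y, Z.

Answer: 15/64 221/1024 563/1024

Derivation:
Propagating the distribution step by step (d_{t+1} = d_t * P):
d_0 = (X=0, Y=1, Z=0)
  d_1[X] = 0*5/8 + 1*1/8 + 0*1/8 = 1/8
  d_1[Y] = 0*1/8 + 1*1/2 + 0*1/8 = 1/2
  d_1[Z] = 0*1/4 + 1*3/8 + 0*3/4 = 3/8
d_1 = (X=1/8, Y=1/2, Z=3/8)
  d_2[X] = 1/8*5/8 + 1/2*1/8 + 3/8*1/8 = 3/16
  d_2[Y] = 1/8*1/8 + 1/2*1/2 + 3/8*1/8 = 5/16
  d_2[Z] = 1/8*1/4 + 1/2*3/8 + 3/8*3/4 = 1/2
d_2 = (X=3/16, Y=5/16, Z=1/2)
  d_3[X] = 3/16*5/8 + 5/16*1/8 + 1/2*1/8 = 7/32
  d_3[Y] = 3/16*1/8 + 5/16*1/2 + 1/2*1/8 = 31/128
  d_3[Z] = 3/16*1/4 + 5/16*3/8 + 1/2*3/4 = 69/128
d_3 = (X=7/32, Y=31/128, Z=69/128)
  d_4[X] = 7/32*5/8 + 31/128*1/8 + 69/128*1/8 = 15/64
  d_4[Y] = 7/32*1/8 + 31/128*1/2 + 69/128*1/8 = 221/1024
  d_4[Z] = 7/32*1/4 + 31/128*3/8 + 69/128*3/4 = 563/1024
d_4 = (X=15/64, Y=221/1024, Z=563/1024)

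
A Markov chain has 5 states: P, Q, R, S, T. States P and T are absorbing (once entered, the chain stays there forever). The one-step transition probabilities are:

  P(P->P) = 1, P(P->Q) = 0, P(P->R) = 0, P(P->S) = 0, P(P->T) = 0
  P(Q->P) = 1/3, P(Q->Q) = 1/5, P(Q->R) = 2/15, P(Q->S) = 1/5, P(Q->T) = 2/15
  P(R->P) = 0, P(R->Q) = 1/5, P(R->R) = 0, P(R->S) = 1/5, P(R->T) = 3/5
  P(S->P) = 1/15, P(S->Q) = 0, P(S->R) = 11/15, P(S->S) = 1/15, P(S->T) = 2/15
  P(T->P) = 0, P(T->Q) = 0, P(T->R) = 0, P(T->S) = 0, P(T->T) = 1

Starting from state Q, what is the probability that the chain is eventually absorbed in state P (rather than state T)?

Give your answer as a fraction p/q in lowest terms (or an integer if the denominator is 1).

Let a_i = P(absorbed in P | start in state i).
Boundary conditions: a_P = 1, a_T = 0.
For each transient state i, a_i = sum_j P(i->j) * a_j:
  a_Q = 1/3*a_P + 1/5*a_Q + 2/15*a_R + 1/5*a_S + 2/15*a_T
  a_R = 0*a_P + 1/5*a_Q + 0*a_R + 1/5*a_S + 3/5*a_T
  a_S = 1/15*a_P + 0*a_Q + 11/15*a_R + 1/15*a_S + 2/15*a_T

Substituting a_P = 1 and a_T = 0, rearrange to (I - Q) a = r where r[i] = P(i -> P):
  [4/5, -2/15, -1/5] . (a_Q, a_R, a_S) = 1/3
  [-1/5, 1, -1/5] . (a_Q, a_R, a_S) = 0
  [0, -11/15, 14/15] . (a_Q, a_R, a_S) = 1/15

Solving yields:
  a_Q = 312/647
  a_R = 85/647
  a_S = 113/647

Starting state is Q, so the absorption probability is a_Q = 312/647.

Answer: 312/647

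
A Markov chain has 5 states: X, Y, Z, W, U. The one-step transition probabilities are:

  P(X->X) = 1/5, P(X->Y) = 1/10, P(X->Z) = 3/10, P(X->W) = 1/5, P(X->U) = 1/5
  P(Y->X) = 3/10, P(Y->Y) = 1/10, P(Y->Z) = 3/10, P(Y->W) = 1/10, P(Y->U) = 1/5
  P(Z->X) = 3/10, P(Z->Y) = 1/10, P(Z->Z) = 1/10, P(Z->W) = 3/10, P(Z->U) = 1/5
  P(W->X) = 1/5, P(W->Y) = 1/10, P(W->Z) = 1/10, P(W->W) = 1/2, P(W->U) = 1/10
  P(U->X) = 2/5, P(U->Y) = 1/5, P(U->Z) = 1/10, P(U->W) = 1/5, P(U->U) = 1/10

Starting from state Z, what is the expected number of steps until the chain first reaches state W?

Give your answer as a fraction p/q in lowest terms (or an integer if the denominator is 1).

Let h_i = expected steps to first reach W from state i.
Boundary: h_W = 0.
First-step equations for the other states:
  h_X = 1 + 1/5*h_X + 1/10*h_Y + 3/10*h_Z + 1/5*h_W + 1/5*h_U
  h_Y = 1 + 3/10*h_X + 1/10*h_Y + 3/10*h_Z + 1/10*h_W + 1/5*h_U
  h_Z = 1 + 3/10*h_X + 1/10*h_Y + 1/10*h_Z + 3/10*h_W + 1/5*h_U
  h_U = 1 + 2/5*h_X + 1/5*h_Y + 1/10*h_Z + 1/5*h_W + 1/10*h_U

Substituting h_W = 0 and rearranging gives the linear system (I - Q) h = 1:
  [4/5, -1/10, -3/10, -1/5] . (h_X, h_Y, h_Z, h_U) = 1
  [-3/10, 9/10, -3/10, -1/5] . (h_X, h_Y, h_Z, h_U) = 1
  [-3/10, -1/10, 9/10, -1/5] . (h_X, h_Y, h_Z, h_U) = 1
  [-2/5, -1/5, -1/10, 9/10] . (h_X, h_Y, h_Z, h_U) = 1

Solving yields:
  h_X = 6600/1387
  h_Y = 7260/1387
  h_Z = 6050/1387
  h_U = 6760/1387

Starting state is Z, so the expected hitting time is h_Z = 6050/1387.

Answer: 6050/1387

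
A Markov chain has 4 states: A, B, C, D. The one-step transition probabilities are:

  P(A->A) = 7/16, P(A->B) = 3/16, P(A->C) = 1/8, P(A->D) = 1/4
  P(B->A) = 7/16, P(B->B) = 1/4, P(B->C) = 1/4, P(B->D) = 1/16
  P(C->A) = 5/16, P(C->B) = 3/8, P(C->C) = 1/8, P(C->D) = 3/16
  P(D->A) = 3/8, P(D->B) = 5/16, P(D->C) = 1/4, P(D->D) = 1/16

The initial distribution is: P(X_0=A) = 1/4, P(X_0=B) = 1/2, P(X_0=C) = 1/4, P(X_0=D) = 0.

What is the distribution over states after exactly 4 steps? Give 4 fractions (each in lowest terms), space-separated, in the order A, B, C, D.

Propagating the distribution step by step (d_{t+1} = d_t * P):
d_0 = (A=1/4, B=1/2, C=1/4, D=0)
  d_1[A] = 1/4*7/16 + 1/2*7/16 + 1/4*5/16 + 0*3/8 = 13/32
  d_1[B] = 1/4*3/16 + 1/2*1/4 + 1/4*3/8 + 0*5/16 = 17/64
  d_1[C] = 1/4*1/8 + 1/2*1/4 + 1/4*1/8 + 0*1/4 = 3/16
  d_1[D] = 1/4*1/4 + 1/2*1/16 + 1/4*3/16 + 0*1/16 = 9/64
d_1 = (A=13/32, B=17/64, C=3/16, D=9/64)
  d_2[A] = 13/32*7/16 + 17/64*7/16 + 3/16*5/16 + 9/64*3/8 = 415/1024
  d_2[B] = 13/32*3/16 + 17/64*1/4 + 3/16*3/8 + 9/64*5/16 = 263/1024
  d_2[C] = 13/32*1/8 + 17/64*1/4 + 3/16*1/8 + 9/64*1/4 = 45/256
  d_2[D] = 13/32*1/4 + 17/64*1/16 + 3/16*3/16 + 9/64*1/16 = 83/512
d_2 = (A=415/1024, B=263/1024, C=45/256, D=83/512)
  d_3[A] = 415/1024*7/16 + 263/1024*7/16 + 45/256*5/16 + 83/512*3/8 = 3321/8192
  d_3[B] = 415/1024*3/16 + 263/1024*1/4 + 45/256*3/8 + 83/512*5/16 = 4207/16384
  d_3[C] = 415/1024*1/8 + 263/1024*1/4 + 45/256*1/8 + 83/512*1/4 = 1453/8192
  d_3[D] = 415/1024*1/4 + 263/1024*1/16 + 45/256*3/16 + 83/512*1/16 = 2629/16384
d_3 = (A=3321/8192, B=4207/16384, C=1453/8192, D=2629/16384)
  d_4[A] = 3321/8192*7/16 + 4207/16384*7/16 + 1453/8192*5/16 + 2629/16384*3/8 = 106247/262144
  d_4[B] = 3321/8192*3/16 + 4207/16384*1/4 + 1453/8192*3/8 + 2629/16384*5/16 = 67335/262144
  d_4[C] = 3321/8192*1/8 + 4207/16384*1/4 + 1453/8192*1/8 + 2629/16384*1/4 = 5805/32768
  d_4[D] = 3321/8192*1/4 + 4207/16384*1/16 + 1453/8192*3/16 + 2629/16384*1/16 = 21061/131072
d_4 = (A=106247/262144, B=67335/262144, C=5805/32768, D=21061/131072)

Answer: 106247/262144 67335/262144 5805/32768 21061/131072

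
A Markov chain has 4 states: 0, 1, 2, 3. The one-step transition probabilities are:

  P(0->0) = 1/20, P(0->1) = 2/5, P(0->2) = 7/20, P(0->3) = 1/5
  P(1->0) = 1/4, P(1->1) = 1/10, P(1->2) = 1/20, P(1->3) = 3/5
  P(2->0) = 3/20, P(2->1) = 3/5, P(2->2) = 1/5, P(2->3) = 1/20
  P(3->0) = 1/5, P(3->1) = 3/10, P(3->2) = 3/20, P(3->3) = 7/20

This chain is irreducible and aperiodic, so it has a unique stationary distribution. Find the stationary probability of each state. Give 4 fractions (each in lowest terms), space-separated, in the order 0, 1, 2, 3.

The stationary distribution satisfies pi = pi * P, i.e.:
  pi_0 = 1/20*pi_0 + 1/4*pi_1 + 3/20*pi_2 + 1/5*pi_3
  pi_1 = 2/5*pi_0 + 1/10*pi_1 + 3/5*pi_2 + 3/10*pi_3
  pi_2 = 7/20*pi_0 + 1/20*pi_1 + 1/5*pi_2 + 3/20*pi_3
  pi_3 = 1/5*pi_0 + 3/5*pi_1 + 1/20*pi_2 + 7/20*pi_3
with normalization: pi_0 + pi_1 + pi_2 + pi_3 = 1.

Using the first 3 balance equations plus normalization, the linear system A*pi = b is:
  [-19/20, 1/4, 3/20, 1/5] . pi = 0
  [2/5, -9/10, 3/5, 3/10] . pi = 0
  [7/20, 1/20, -4/5, 3/20] . pi = 0
  [1, 1, 1, 1] . pi = 1

Solving yields:
  pi_0 = 324/1799
  pi_1 = 1651/5397
  pi_2 = 883/5397
  pi_3 = 1891/5397

Verification (pi * P):
  324/1799*1/20 + 1651/5397*1/4 + 883/5397*3/20 + 1891/5397*1/5 = 324/1799 = pi_0  (ok)
  324/1799*2/5 + 1651/5397*1/10 + 883/5397*3/5 + 1891/5397*3/10 = 1651/5397 = pi_1  (ok)
  324/1799*7/20 + 1651/5397*1/20 + 883/5397*1/5 + 1891/5397*3/20 = 883/5397 = pi_2  (ok)
  324/1799*1/5 + 1651/5397*3/5 + 883/5397*1/20 + 1891/5397*7/20 = 1891/5397 = pi_3  (ok)

Answer: 324/1799 1651/5397 883/5397 1891/5397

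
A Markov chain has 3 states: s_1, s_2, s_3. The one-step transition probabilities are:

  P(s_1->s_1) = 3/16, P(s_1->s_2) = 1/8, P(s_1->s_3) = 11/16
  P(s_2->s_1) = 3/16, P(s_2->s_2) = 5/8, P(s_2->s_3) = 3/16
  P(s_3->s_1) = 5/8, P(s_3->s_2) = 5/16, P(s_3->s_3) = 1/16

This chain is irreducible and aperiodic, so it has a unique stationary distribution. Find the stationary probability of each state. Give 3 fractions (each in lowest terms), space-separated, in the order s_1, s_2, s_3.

Answer: 75/232 85/232 9/29

Derivation:
The stationary distribution satisfies pi = pi * P, i.e.:
  pi_s_1 = 3/16*pi_s_1 + 3/16*pi_s_2 + 5/8*pi_s_3
  pi_s_2 = 1/8*pi_s_1 + 5/8*pi_s_2 + 5/16*pi_s_3
  pi_s_3 = 11/16*pi_s_1 + 3/16*pi_s_2 + 1/16*pi_s_3
with normalization: pi_s_1 + pi_s_2 + pi_s_3 = 1.

Using the first 2 balance equations plus normalization, the linear system A*pi = b is:
  [-13/16, 3/16, 5/8] . pi = 0
  [1/8, -3/8, 5/16] . pi = 0
  [1, 1, 1] . pi = 1

Solving yields:
  pi_s_1 = 75/232
  pi_s_2 = 85/232
  pi_s_3 = 9/29

Verification (pi * P):
  75/232*3/16 + 85/232*3/16 + 9/29*5/8 = 75/232 = pi_s_1  (ok)
  75/232*1/8 + 85/232*5/8 + 9/29*5/16 = 85/232 = pi_s_2  (ok)
  75/232*11/16 + 85/232*3/16 + 9/29*1/16 = 9/29 = pi_s_3  (ok)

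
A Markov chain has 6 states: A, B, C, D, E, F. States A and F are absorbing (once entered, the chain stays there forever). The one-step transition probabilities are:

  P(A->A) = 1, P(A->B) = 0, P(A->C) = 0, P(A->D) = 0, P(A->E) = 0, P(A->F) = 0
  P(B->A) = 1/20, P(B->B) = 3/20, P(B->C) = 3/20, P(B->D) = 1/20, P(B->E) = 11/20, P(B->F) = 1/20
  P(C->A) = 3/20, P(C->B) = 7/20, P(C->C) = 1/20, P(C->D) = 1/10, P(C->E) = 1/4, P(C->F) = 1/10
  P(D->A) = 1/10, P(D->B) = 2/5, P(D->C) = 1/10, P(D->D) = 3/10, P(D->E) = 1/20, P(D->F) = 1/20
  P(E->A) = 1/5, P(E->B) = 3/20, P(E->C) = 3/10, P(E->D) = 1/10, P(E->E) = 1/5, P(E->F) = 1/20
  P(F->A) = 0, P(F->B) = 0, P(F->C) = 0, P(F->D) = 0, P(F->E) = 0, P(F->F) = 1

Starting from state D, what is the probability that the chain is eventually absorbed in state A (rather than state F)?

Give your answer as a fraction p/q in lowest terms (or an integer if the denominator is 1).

Let a_i = P(absorbed in A | start in state i).
Boundary conditions: a_A = 1, a_F = 0.
For each transient state i, a_i = sum_j P(i->j) * a_j:
  a_B = 1/20*a_A + 3/20*a_B + 3/20*a_C + 1/20*a_D + 11/20*a_E + 1/20*a_F
  a_C = 3/20*a_A + 7/20*a_B + 1/20*a_C + 1/10*a_D + 1/4*a_E + 1/10*a_F
  a_D = 1/10*a_A + 2/5*a_B + 1/10*a_C + 3/10*a_D + 1/20*a_E + 1/20*a_F
  a_E = 1/5*a_A + 3/20*a_B + 3/10*a_C + 1/10*a_D + 1/5*a_E + 1/20*a_F

Substituting a_A = 1 and a_F = 0, rearrange to (I - Q) a = r where r[i] = P(i -> A):
  [17/20, -3/20, -1/20, -11/20] . (a_B, a_C, a_D, a_E) = 1/20
  [-7/20, 19/20, -1/10, -1/4] . (a_B, a_C, a_D, a_E) = 3/20
  [-2/5, -1/10, 7/10, -1/20] . (a_B, a_C, a_D, a_E) = 1/10
  [-3/20, -3/10, -1/10, 4/5] . (a_B, a_C, a_D, a_E) = 1/5

Solving yields:
  a_B = 23126/34249
  a_C = 22759/34249
  a_D = 23096/34249
  a_E = 24320/34249

Starting state is D, so the absorption probability is a_D = 23096/34249.

Answer: 23096/34249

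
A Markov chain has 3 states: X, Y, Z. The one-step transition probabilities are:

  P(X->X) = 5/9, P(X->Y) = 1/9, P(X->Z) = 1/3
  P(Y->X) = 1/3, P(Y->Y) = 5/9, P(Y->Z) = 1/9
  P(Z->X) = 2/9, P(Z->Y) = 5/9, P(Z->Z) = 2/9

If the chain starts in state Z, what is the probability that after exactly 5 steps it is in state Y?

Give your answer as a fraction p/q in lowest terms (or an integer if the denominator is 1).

Computing P^5 by repeated multiplication:
P^1 =
  X: [5/9, 1/9, 1/3]
  Y: [1/3, 5/9, 1/9]
  Z: [2/9, 5/9, 2/9]
P^2 =
  X: [34/81, 25/81, 22/81]
  Y: [32/81, 11/27, 16/81]
  Z: [29/81, 37/81, 5/27]
P^3 =
  X: [289/729, 269/729, 19/81]
  Y: [97/243, 277/729, 161/729]
  Z: [286/729, 289/729, 154/729]
P^4 =
  X: [2594/6561, 2489/6561, 1478/6561]
  Y: [2608/6561, 827/2187, 1472/6561]
  Z: [2605/6561, 2501/6561, 485/2187]
P^5 =
  X: [23393/59049, 22429/59049, 4409/19683]
  Y: [2603/6561, 22373/59049, 13249/59049]
  Z: [23438/59049, 22385/59049, 13226/59049]

(P^5)[Z -> Y] = 22385/59049

Answer: 22385/59049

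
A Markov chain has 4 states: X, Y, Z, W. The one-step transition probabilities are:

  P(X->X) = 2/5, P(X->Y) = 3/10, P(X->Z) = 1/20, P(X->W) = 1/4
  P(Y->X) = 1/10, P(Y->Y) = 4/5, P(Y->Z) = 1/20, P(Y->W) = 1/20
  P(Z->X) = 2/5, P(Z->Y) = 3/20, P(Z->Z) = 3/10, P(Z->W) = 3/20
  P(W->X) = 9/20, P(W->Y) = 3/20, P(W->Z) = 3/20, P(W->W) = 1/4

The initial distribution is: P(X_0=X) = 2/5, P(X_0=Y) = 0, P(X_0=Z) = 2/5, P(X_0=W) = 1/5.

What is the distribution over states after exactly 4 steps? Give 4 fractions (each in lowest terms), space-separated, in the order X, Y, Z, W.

Answer: 55991/200000 379347/800000 73019/800000 12367/80000

Derivation:
Propagating the distribution step by step (d_{t+1} = d_t * P):
d_0 = (X=2/5, Y=0, Z=2/5, W=1/5)
  d_1[X] = 2/5*2/5 + 0*1/10 + 2/5*2/5 + 1/5*9/20 = 41/100
  d_1[Y] = 2/5*3/10 + 0*4/5 + 2/5*3/20 + 1/5*3/20 = 21/100
  d_1[Z] = 2/5*1/20 + 0*1/20 + 2/5*3/10 + 1/5*3/20 = 17/100
  d_1[W] = 2/5*1/4 + 0*1/20 + 2/5*3/20 + 1/5*1/4 = 21/100
d_1 = (X=41/100, Y=21/100, Z=17/100, W=21/100)
  d_2[X] = 41/100*2/5 + 21/100*1/10 + 17/100*2/5 + 21/100*9/20 = 139/400
  d_2[Y] = 41/100*3/10 + 21/100*4/5 + 17/100*3/20 + 21/100*3/20 = 87/250
  d_2[Z] = 41/100*1/20 + 21/100*1/20 + 17/100*3/10 + 21/100*3/20 = 227/2000
  d_2[W] = 41/100*1/4 + 21/100*1/20 + 17/100*3/20 + 21/100*1/4 = 191/1000
d_2 = (X=139/400, Y=87/250, Z=227/2000, W=191/1000)
  d_3[X] = 139/400*2/5 + 87/250*1/10 + 227/2000*2/5 + 191/1000*9/20 = 6103/20000
  d_3[Y] = 139/400*3/10 + 87/250*4/5 + 227/2000*3/20 + 191/1000*3/20 = 17133/40000
  d_3[Z] = 139/400*1/20 + 87/250*1/20 + 227/2000*3/10 + 191/1000*3/20 = 3899/40000
  d_3[W] = 139/400*1/4 + 87/250*1/20 + 227/2000*3/20 + 191/1000*1/4 = 3381/20000
d_3 = (X=6103/20000, Y=17133/40000, Z=3899/40000, W=3381/20000)
  d_4[X] = 6103/20000*2/5 + 17133/40000*1/10 + 3899/40000*2/5 + 3381/20000*9/20 = 55991/200000
  d_4[Y] = 6103/20000*3/10 + 17133/40000*4/5 + 3899/40000*3/20 + 3381/20000*3/20 = 379347/800000
  d_4[Z] = 6103/20000*1/20 + 17133/40000*1/20 + 3899/40000*3/10 + 3381/20000*3/20 = 73019/800000
  d_4[W] = 6103/20000*1/4 + 17133/40000*1/20 + 3899/40000*3/20 + 3381/20000*1/4 = 12367/80000
d_4 = (X=55991/200000, Y=379347/800000, Z=73019/800000, W=12367/80000)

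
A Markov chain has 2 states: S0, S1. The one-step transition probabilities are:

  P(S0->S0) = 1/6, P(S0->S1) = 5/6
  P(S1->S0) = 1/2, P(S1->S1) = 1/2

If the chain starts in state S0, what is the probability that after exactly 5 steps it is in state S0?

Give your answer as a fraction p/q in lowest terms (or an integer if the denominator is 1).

Computing P^5 by repeated multiplication:
P^1 =
  S0: [1/6, 5/6]
  S1: [1/2, 1/2]
P^2 =
  S0: [4/9, 5/9]
  S1: [1/3, 2/3]
P^3 =
  S0: [19/54, 35/54]
  S1: [7/18, 11/18]
P^4 =
  S0: [31/81, 50/81]
  S1: [10/27, 17/27]
P^5 =
  S0: [181/486, 305/486]
  S1: [61/162, 101/162]

(P^5)[S0 -> S0] = 181/486

Answer: 181/486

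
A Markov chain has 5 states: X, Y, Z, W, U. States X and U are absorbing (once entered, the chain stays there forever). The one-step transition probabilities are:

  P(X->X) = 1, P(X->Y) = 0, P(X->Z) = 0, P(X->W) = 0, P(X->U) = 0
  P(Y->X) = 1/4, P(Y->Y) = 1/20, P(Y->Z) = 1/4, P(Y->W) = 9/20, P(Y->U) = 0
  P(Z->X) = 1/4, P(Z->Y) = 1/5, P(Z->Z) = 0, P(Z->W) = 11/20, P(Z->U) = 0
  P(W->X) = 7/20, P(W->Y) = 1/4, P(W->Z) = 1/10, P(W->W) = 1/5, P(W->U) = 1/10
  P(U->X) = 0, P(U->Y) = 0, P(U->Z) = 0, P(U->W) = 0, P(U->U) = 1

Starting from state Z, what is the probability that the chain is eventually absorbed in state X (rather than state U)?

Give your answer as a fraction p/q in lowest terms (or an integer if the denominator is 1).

Let a_i = P(absorbed in X | start in state i).
Boundary conditions: a_X = 1, a_U = 0.
For each transient state i, a_i = sum_j P(i->j) * a_j:
  a_Y = 1/4*a_X + 1/20*a_Y + 1/4*a_Z + 9/20*a_W + 0*a_U
  a_Z = 1/4*a_X + 1/5*a_Y + 0*a_Z + 11/20*a_W + 0*a_U
  a_W = 7/20*a_X + 1/4*a_Y + 1/10*a_Z + 1/5*a_W + 1/10*a_U

Substituting a_X = 1 and a_U = 0, rearrange to (I - Q) a = r where r[i] = P(i -> X):
  [19/20, -1/4, -9/20] . (a_Y, a_Z, a_W) = 1/4
  [-1/5, 1, -11/20] . (a_Y, a_Z, a_W) = 1/4
  [-1/4, -1/10, 4/5] . (a_Y, a_Z, a_W) = 7/20

Solving yields:
  a_Y = 725/819
  a_Z = 103/117
  a_W = 75/91

Starting state is Z, so the absorption probability is a_Z = 103/117.

Answer: 103/117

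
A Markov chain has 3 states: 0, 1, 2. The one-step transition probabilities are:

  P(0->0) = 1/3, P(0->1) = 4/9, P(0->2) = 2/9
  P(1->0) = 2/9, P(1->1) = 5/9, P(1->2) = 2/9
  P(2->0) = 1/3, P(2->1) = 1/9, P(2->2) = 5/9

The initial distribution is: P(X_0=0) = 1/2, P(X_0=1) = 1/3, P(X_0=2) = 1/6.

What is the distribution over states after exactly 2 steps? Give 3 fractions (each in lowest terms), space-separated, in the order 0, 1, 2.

Propagating the distribution step by step (d_{t+1} = d_t * P):
d_0 = (0=1/2, 1=1/3, 2=1/6)
  d_1[0] = 1/2*1/3 + 1/3*2/9 + 1/6*1/3 = 8/27
  d_1[1] = 1/2*4/9 + 1/3*5/9 + 1/6*1/9 = 23/54
  d_1[2] = 1/2*2/9 + 1/3*2/9 + 1/6*5/9 = 5/18
d_1 = (0=8/27, 1=23/54, 2=5/18)
  d_2[0] = 8/27*1/3 + 23/54*2/9 + 5/18*1/3 = 139/486
  d_2[1] = 8/27*4/9 + 23/54*5/9 + 5/18*1/9 = 97/243
  d_2[2] = 8/27*2/9 + 23/54*2/9 + 5/18*5/9 = 17/54
d_2 = (0=139/486, 1=97/243, 2=17/54)

Answer: 139/486 97/243 17/54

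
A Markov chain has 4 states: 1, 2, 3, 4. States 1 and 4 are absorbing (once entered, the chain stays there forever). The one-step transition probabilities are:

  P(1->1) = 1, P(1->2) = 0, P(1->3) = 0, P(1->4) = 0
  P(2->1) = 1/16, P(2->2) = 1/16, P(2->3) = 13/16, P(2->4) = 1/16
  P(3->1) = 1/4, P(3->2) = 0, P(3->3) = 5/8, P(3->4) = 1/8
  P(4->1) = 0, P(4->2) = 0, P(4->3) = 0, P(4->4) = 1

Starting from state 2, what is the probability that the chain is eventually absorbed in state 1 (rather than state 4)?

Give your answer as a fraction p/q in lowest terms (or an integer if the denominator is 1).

Let a_i = P(absorbed in 1 | start in state i).
Boundary conditions: a_1 = 1, a_4 = 0.
For each transient state i, a_i = sum_j P(i->j) * a_j:
  a_2 = 1/16*a_1 + 1/16*a_2 + 13/16*a_3 + 1/16*a_4
  a_3 = 1/4*a_1 + 0*a_2 + 5/8*a_3 + 1/8*a_4

Substituting a_1 = 1 and a_4 = 0, rearrange to (I - Q) a = r where r[i] = P(i -> 1):
  [15/16, -13/16] . (a_2, a_3) = 1/16
  [0, 3/8] . (a_2, a_3) = 1/4

Solving yields:
  a_2 = 29/45
  a_3 = 2/3

Starting state is 2, so the absorption probability is a_2 = 29/45.

Answer: 29/45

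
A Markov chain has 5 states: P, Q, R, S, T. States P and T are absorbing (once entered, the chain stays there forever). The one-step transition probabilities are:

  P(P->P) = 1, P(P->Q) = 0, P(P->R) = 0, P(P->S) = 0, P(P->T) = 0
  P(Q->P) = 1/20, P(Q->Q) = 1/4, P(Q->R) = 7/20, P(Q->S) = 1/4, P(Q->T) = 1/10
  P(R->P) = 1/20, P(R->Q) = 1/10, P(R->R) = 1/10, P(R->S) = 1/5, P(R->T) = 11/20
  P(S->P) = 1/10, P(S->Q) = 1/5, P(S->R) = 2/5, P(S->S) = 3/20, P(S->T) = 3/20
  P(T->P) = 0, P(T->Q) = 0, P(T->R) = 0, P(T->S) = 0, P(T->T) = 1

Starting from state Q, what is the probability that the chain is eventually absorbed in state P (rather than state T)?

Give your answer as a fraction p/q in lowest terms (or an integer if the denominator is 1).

Let a_i = P(absorbed in P | start in state i).
Boundary conditions: a_P = 1, a_T = 0.
For each transient state i, a_i = sum_j P(i->j) * a_j:
  a_Q = 1/20*a_P + 1/4*a_Q + 7/20*a_R + 1/4*a_S + 1/10*a_T
  a_R = 1/20*a_P + 1/10*a_Q + 1/10*a_R + 1/5*a_S + 11/20*a_T
  a_S = 1/10*a_P + 1/5*a_Q + 2/5*a_R + 3/20*a_S + 3/20*a_T

Substituting a_P = 1 and a_T = 0, rearrange to (I - Q) a = r where r[i] = P(i -> P):
  [3/4, -7/20, -1/4] . (a_Q, a_R, a_S) = 1/20
  [-1/10, 9/10, -1/5] . (a_Q, a_R, a_S) = 1/20
  [-1/5, -2/5, 17/20] . (a_Q, a_R, a_S) = 1/10

Solving yields:
  a_Q = 669/3320
  a_R = 85/664
  a_S = 187/830

Starting state is Q, so the absorption probability is a_Q = 669/3320.

Answer: 669/3320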